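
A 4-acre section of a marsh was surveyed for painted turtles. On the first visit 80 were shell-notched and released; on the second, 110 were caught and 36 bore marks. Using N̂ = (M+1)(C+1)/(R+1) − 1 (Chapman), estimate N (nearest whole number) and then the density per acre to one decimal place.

density ≈ 60.5 painted turtles per acre

N̂ = 81·111/37 − 1 = 8991/37 − 1 = 242
Density = N̂ / area = 242 / 4 ≈ 60.50 → 60.5 per acre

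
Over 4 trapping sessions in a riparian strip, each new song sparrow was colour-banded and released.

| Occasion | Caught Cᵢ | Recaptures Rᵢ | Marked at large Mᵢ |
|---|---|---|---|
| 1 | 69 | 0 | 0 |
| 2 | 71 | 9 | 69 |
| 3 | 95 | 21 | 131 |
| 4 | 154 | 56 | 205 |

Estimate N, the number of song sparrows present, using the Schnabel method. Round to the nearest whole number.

Σ MᵢCᵢ = 0·69 + 69·71 + 131·95 + 205·154 = 0 + 4899 + 12445 + 31570 = 48914
Σ Rᵢ = 0 + 9 + 21 + 56 = 86
N̂ = 48914 / 86 ≈ 568.8 → 569

N ≈ 569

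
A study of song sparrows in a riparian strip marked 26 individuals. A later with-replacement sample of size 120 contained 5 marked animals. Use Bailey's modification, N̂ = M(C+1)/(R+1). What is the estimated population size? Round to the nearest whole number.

N̂ = 26·(120+1)/(5+1) = 26·121/6 = 3146/6 ≈ 524.3 → 524

N ≈ 524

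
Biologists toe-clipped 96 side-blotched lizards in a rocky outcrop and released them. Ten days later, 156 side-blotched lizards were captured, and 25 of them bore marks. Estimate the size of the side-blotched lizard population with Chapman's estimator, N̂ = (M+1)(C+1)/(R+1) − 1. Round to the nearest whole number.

N̂ = (96+1)(156+1)/(25+1) − 1 = 97·157/26 − 1
= 15229/26 − 1 ≈ 585.7 − 1 ≈ 584.7 → 585

N ≈ 585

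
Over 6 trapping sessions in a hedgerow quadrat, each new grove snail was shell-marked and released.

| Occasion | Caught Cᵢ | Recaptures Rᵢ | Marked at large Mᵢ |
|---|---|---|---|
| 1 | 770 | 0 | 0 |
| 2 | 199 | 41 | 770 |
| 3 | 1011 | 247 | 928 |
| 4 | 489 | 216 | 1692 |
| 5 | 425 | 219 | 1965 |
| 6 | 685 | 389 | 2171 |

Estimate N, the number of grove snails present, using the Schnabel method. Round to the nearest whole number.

N ≈ 3814

Σ MᵢCᵢ = 0·770 + 770·199 + 928·1011 + 1692·489 + 1965·425 + 2171·685 = 0 + 153230 + 938208 + 827388 + 835125 + 1487135 = 4241086
Σ Rᵢ = 0 + 41 + 247 + 216 + 219 + 389 = 1112
N̂ = 4241086 / 1112 ≈ 3813.9 → 3814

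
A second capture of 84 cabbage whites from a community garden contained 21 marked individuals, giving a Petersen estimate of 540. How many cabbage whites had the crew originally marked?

M = 135

From N = M·C/R: M = N·R / C = 540·21 / 84 = 11340 / 84 = 135.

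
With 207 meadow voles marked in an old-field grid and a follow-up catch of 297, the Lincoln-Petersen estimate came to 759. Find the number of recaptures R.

From N = M·C/R: R = M·C / N = 207·297 / 759 = 61479 / 759 = 81.

R = 81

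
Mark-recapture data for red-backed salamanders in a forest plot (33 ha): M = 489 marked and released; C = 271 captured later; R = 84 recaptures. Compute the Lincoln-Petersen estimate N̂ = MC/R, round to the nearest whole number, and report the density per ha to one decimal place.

density ≈ 47.8 red-backed salamanders per ha

N̂ = 489·271/84 = 132519/84 ≈ 1577.6 → 1578
Density = N̂ / area = 1578 / 33 ≈ 47.82 → 47.8 per ha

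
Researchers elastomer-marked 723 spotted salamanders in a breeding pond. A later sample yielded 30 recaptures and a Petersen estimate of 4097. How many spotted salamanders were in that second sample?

From N = M·C/R: C = N·R / M = 4097·30 / 723 = 122910 / 723 = 170.

C = 170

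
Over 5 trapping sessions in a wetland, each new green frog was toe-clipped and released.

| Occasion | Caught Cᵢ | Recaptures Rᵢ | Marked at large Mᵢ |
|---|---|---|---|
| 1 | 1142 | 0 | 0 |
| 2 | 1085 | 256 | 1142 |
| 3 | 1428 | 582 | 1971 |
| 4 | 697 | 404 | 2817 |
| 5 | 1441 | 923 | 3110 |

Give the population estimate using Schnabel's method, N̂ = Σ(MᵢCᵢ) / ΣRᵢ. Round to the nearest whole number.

N ≈ 4849

Σ MᵢCᵢ = 0·1142 + 1142·1085 + 1971·1428 + 2817·697 + 3110·1441 = 0 + 1239070 + 2814588 + 1963449 + 4481510 = 10498617
Σ Rᵢ = 0 + 256 + 582 + 404 + 923 = 2165
N̂ = 10498617 / 2165 ≈ 4849.2 → 4849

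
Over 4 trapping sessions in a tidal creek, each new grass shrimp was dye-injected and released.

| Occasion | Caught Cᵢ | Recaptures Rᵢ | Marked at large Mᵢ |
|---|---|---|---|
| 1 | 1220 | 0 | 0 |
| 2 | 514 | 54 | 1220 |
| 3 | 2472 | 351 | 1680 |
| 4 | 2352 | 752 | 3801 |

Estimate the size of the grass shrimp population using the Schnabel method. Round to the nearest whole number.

N ≈ 11,858

Σ MᵢCᵢ = 0·1220 + 1220·514 + 1680·2472 + 3801·2352 = 0 + 627080 + 4152960 + 8939952 = 13719992
Σ Rᵢ = 0 + 54 + 351 + 752 = 1157
N̂ = 13719992 / 1157 ≈ 11858.2 → 11858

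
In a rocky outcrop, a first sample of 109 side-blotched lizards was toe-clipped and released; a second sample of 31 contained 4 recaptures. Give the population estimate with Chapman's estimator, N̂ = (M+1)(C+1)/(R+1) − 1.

N̂ = (109+1)(31+1)/(4+1) − 1 = 110·32/5 − 1
= 3520/5 − 1 = 704 − 1 = 703

N = 703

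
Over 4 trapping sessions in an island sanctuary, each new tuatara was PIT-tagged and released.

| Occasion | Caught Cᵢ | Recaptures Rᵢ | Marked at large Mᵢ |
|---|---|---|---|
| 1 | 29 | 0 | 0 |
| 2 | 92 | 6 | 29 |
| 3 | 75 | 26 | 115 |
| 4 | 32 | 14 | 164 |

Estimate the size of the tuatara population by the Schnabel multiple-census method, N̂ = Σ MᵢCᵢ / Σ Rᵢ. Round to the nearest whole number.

N ≈ 360

Σ MᵢCᵢ = 0·29 + 29·92 + 115·75 + 164·32 = 0 + 2668 + 8625 + 5248 = 16541
Σ Rᵢ = 0 + 6 + 26 + 14 = 46
N̂ = 16541 / 46 ≈ 359.6 → 360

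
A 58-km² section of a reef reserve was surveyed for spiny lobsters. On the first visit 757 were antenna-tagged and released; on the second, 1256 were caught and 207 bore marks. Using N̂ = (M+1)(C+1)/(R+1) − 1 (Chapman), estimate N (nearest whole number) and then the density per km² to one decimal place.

N̂ = 758·1257/208 − 1 = 952806/208 − 1 ≈ 4579.8 → 4580
Density = N̂ / area = 4580 / 58 ≈ 78.97 → 79.0 per km²

density ≈ 79.0 spiny lobsters per km²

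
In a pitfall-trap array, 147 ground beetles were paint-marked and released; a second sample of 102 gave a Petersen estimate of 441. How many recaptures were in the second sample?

R = 34

From N = M·C/R: R = M·C / N = 147·102 / 441 = 14994 / 441 = 34.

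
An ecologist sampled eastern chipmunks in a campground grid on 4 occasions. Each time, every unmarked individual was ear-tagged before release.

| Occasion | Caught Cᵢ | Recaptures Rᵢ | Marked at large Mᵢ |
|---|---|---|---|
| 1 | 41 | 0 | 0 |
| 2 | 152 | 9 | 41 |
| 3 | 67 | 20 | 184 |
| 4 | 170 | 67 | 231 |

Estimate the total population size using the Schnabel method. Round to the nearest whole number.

N ≈ 602

Σ MᵢCᵢ = 0·41 + 41·152 + 184·67 + 231·170 = 0 + 6232 + 12328 + 39270 = 57830
Σ Rᵢ = 0 + 9 + 20 + 67 = 96
N̂ = 57830 / 96 ≈ 602.4 → 602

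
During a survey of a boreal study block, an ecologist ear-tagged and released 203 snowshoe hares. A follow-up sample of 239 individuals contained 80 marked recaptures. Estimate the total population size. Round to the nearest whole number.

N ≈ 606

If marked individuals mix randomly, R/C ≈ M/N, giving N ≈ M·C/R.
N = (203 × 239) / 80 = 48517 / 80 ≈ 606.46 → 606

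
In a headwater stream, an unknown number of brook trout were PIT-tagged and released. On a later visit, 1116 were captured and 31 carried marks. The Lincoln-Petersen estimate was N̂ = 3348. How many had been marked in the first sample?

M = 93

From N = M·C/R: M = N·R / C = 3348·31 / 1116 = 103788 / 1116 = 93.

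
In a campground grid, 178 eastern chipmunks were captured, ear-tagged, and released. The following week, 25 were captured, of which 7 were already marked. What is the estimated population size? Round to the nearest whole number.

Lincoln-Petersen assumes M/N = R/C, so N = M·C / R.
N = (178 × 25) / 7 = 4450 / 7 ≈ 635.7 → 636

N ≈ 636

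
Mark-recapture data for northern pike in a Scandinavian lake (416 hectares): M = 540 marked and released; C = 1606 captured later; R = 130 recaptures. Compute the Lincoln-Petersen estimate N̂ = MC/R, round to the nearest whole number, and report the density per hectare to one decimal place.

density ≈ 16.0 northern pike per hectare

N̂ = 540·1606/130 = 867240/130 ≈ 6671.1 → 6671
Density = N̂ / area = 6671 / 416 ≈ 16.04 → 16.0 per hectare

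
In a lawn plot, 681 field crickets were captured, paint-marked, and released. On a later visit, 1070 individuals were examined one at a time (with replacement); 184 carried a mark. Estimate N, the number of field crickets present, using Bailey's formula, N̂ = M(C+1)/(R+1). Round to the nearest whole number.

N̂ = 681·(1070+1)/(184+1) = 681·1071/185 = 729351/185 ≈ 3942.4 → 3942

N ≈ 3942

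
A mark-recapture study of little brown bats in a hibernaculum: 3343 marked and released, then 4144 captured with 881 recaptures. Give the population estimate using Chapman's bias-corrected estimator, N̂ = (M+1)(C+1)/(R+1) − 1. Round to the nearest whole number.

N ≈ 15,714

N̂ = (3343+1)(4144+1)/(881+1) − 1 = 3344·4145/882 − 1
= 13860880/882 − 1 ≈ 15715.3 − 1 ≈ 15714.3 → 15714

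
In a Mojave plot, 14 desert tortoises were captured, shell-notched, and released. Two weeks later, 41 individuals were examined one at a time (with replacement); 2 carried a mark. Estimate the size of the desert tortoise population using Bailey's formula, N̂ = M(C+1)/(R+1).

N = 196

N̂ = 14·(41+1)/(2+1) = 14·42/3 = 588/3 = 196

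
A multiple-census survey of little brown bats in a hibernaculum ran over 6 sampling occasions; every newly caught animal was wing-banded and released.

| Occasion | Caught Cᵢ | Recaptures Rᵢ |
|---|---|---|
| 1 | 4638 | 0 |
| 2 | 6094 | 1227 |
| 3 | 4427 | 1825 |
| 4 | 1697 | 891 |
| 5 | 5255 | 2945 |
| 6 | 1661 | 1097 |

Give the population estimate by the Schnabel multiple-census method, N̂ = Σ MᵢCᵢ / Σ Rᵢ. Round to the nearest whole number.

Marked at large before each occasion: Mᵢ = Σⱼ<ᵢ (Cⱼ − Rⱼ) → M1=0, M2=4638, M3=9505, M4=12107, M5=12913, M6=15223
Σ MᵢCᵢ = 0·4638 + 4638·6094 + 9505·4427 + 12107·1697 + 12913·5255 + 15223·1661 = 0 + 28263972 + 42078635 + 20545579 + 67857815 + 25285403 = 184031404
Σ Rᵢ = 0 + 1227 + 1825 + 891 + 2945 + 1097 = 7985
N̂ = 184031404 / 7985 ≈ 23047.1 → 23047

N ≈ 23,047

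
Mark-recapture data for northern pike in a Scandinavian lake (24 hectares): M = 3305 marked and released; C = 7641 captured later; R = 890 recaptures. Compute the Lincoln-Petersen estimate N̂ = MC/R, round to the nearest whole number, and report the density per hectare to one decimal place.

N̂ = 3305·7641/890 = 25253505/890 ≈ 28374.7 → 28375
Density = N̂ / area = 28375 / 24 ≈ 1182.29 → 1182.3 per hectare

density ≈ 1182.3 northern pike per hectare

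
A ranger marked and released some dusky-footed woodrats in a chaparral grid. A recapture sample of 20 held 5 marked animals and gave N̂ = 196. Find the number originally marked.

M = 49

From N = M·C/R: M = N·R / C = 196·5 / 20 = 980 / 20 = 49.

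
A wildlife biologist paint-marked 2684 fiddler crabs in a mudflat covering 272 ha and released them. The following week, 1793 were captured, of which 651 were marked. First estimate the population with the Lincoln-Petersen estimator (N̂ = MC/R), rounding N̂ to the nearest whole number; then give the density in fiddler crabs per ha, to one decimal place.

N̂ = 2684·1793/651 = 4812412/651 ≈ 7392.3 → 7392
Density = N̂ / area = 7392 / 272 ≈ 27.18 → 27.2 per ha

density ≈ 27.2 fiddler crabs per ha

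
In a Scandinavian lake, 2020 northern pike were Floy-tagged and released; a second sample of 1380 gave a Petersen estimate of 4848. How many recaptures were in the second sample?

R = 575

From N = M·C/R: R = M·C / N = 2020·1380 / 4848 = 2787600 / 4848 = 575.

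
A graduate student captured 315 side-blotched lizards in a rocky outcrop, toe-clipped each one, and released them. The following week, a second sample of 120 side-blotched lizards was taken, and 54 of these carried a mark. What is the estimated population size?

N = 700

Lincoln-Petersen assumes M/N = R/C, so N = M·C / R.
N = (315 × 120) / 54 = 37800 / 54 = 700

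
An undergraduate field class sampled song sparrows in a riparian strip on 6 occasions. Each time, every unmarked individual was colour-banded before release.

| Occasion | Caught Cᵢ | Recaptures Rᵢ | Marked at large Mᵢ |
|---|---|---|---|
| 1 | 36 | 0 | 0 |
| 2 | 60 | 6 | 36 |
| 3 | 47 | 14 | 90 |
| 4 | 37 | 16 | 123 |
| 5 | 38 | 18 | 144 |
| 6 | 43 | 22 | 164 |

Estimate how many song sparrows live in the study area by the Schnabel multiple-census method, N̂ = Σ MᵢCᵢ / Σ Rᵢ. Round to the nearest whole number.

Σ MᵢCᵢ = 0·36 + 36·60 + 90·47 + 123·37 + 144·38 + 164·43 = 0 + 2160 + 4230 + 4551 + 5472 + 7052 = 23465
Σ Rᵢ = 0 + 6 + 14 + 16 + 18 + 22 = 76
N̂ = 23465 / 76 ≈ 308.8 → 309

N ≈ 309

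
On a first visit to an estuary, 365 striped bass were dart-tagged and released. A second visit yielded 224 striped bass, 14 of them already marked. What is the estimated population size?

N = (365 × 224) / 14 = 81760 / 14 = 5840

N = 5840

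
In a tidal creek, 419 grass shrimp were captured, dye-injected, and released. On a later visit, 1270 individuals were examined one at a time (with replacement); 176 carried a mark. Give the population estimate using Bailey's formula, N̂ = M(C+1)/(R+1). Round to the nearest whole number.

N ≈ 3009

N̂ = 419·(1270+1)/(176+1) = 419·1271/177 = 532549/177 ≈ 3008.8 → 3009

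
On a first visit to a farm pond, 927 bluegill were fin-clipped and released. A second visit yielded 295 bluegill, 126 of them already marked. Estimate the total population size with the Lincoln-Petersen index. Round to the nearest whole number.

N = (927 × 295) / 126 = 273465 / 126 ≈ 2170.4 → 2170

N ≈ 2170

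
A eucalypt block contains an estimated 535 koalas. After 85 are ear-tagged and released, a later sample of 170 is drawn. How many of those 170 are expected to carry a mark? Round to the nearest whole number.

Expected recaptures E[R] = M·C / N.
E[R] = 85 × 170 / 535 = 14450 / 535 ≈ 27.0 → 27

expected recaptures ≈ 27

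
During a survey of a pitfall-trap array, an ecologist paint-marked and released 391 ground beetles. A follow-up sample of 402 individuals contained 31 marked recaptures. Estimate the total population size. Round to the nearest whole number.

N = (391 × 402) / 31 = 157182 / 31 ≈ 5070.4 → 5070

N ≈ 5070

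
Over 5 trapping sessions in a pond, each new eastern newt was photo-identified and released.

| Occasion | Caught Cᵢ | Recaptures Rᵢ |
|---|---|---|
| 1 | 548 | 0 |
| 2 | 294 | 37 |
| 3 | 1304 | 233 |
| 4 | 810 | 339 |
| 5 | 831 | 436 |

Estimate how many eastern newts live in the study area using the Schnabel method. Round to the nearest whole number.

N ≈ 4479

Marked at large before each occasion: Mᵢ = Σⱼ<ᵢ (Cⱼ − Rⱼ) → M1=0, M2=548, M3=805, M4=1876, M5=2347
Σ MᵢCᵢ = 0·548 + 548·294 + 805·1304 + 1876·810 + 2347·831 = 0 + 161112 + 1049720 + 1519560 + 1950357 = 4680749
Σ Rᵢ = 0 + 37 + 233 + 339 + 436 = 1045
N̂ = 4680749 / 1045 ≈ 4479.2 → 4479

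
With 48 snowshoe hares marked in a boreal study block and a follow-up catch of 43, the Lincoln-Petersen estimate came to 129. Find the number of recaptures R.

From N = M·C/R: R = M·C / N = 48·43 / 129 = 2064 / 129 = 16.

R = 16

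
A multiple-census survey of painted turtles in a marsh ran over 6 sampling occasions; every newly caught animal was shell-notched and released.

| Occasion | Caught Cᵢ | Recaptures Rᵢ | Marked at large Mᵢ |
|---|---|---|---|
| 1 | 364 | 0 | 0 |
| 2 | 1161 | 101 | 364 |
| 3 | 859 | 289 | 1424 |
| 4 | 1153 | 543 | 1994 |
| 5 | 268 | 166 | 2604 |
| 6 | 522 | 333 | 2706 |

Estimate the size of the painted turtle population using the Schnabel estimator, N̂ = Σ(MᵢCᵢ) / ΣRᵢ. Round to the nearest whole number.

N ≈ 4229

Σ MᵢCᵢ = 0·364 + 364·1161 + 1424·859 + 1994·1153 + 2604·268 + 2706·522 = 0 + 422604 + 1223216 + 2299082 + 697872 + 1412532 = 6055306
Σ Rᵢ = 0 + 101 + 289 + 543 + 166 + 333 = 1432
N̂ = 6055306 / 1432 ≈ 4228.6 → 4229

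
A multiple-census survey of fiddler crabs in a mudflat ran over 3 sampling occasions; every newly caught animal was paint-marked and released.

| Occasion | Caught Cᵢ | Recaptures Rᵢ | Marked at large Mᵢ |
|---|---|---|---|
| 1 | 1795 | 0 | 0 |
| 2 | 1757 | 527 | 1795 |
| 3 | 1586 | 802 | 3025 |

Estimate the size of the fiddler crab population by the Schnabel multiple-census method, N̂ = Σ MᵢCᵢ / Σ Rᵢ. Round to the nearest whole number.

Σ MᵢCᵢ = 0·1795 + 1795·1757 + 3025·1586 = 0 + 3153815 + 4797650 = 7951465
Σ Rᵢ = 0 + 527 + 802 = 1329
N̂ = 7951465 / 1329 ≈ 5983.0 → 5983

N ≈ 5983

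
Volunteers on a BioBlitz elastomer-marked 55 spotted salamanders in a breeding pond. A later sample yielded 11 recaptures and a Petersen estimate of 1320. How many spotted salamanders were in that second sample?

From N = M·C/R: C = N·R / M = 1320·11 / 55 = 14520 / 55 = 264.

C = 264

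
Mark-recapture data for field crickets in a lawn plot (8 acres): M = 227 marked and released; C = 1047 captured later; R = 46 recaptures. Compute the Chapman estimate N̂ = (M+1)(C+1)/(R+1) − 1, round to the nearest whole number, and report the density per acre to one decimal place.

density ≈ 635.4 field crickets per acre

N̂ = 228·1048/47 − 1 = 238944/47 − 1 ≈ 5082.9 → 5083
Density = N̂ / area = 5083 / 8 ≈ 635.38 → 635.4 per acre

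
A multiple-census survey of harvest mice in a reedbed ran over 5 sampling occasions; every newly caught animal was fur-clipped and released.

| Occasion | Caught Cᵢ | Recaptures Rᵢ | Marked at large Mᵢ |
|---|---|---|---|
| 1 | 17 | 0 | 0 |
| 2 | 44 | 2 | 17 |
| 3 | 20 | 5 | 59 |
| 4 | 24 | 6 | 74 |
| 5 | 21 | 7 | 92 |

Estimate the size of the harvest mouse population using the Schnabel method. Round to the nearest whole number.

Σ MᵢCᵢ = 0·17 + 17·44 + 59·20 + 74·24 + 92·21 = 0 + 748 + 1180 + 1776 + 1932 = 5636
Σ Rᵢ = 0 + 2 + 5 + 6 + 7 = 20
N̂ = 5636 / 20 ≈ 281.8 → 282

N ≈ 282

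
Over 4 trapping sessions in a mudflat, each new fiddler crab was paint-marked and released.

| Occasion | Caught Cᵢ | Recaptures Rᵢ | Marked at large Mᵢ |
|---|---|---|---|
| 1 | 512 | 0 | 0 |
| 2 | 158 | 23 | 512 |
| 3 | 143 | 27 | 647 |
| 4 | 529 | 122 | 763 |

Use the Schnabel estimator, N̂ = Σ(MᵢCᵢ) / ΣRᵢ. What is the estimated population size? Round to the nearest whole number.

Σ MᵢCᵢ = 0·512 + 512·158 + 647·143 + 763·529 = 0 + 80896 + 92521 + 403627 = 577044
Σ Rᵢ = 0 + 23 + 27 + 122 = 172
N̂ = 577044 / 172 ≈ 3354.9 → 3355

N ≈ 3355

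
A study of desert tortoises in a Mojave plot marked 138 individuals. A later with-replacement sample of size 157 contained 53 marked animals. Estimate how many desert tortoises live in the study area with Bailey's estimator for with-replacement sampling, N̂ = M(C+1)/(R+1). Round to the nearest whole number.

N ≈ 404

N̂ = 138·(157+1)/(53+1) = 138·158/54 = 21804/54 ≈ 403.8 → 404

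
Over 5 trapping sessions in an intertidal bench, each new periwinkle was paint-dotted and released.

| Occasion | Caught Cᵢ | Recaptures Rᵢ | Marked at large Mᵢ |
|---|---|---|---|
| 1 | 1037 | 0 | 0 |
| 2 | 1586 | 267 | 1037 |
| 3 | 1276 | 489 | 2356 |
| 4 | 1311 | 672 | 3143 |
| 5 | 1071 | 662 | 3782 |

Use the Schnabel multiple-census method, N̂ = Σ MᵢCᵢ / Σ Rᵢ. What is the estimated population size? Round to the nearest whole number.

N ≈ 6135

Σ MᵢCᵢ = 0·1037 + 1037·1586 + 2356·1276 + 3143·1311 + 3782·1071 = 0 + 1644682 + 3006256 + 4120473 + 4050522 = 12821933
Σ Rᵢ = 0 + 267 + 489 + 672 + 662 = 2090
N̂ = 12821933 / 2090 ≈ 6134.9 → 6135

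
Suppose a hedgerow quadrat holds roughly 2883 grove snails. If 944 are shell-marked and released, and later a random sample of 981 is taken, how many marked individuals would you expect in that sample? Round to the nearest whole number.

expected recaptures ≈ 321

Expected recaptures E[R] = M·C / N.
E[R] = 944 × 981 / 2883 = 926064 / 2883 ≈ 321.2 → 321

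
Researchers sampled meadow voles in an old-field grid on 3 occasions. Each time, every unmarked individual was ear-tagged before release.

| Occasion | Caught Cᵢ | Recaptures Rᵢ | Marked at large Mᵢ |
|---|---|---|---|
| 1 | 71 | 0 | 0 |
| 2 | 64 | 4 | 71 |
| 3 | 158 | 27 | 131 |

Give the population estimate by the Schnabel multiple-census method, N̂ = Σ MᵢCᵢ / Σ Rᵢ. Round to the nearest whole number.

N ≈ 814

Σ MᵢCᵢ = 0·71 + 71·64 + 131·158 = 0 + 4544 + 20698 = 25242
Σ Rᵢ = 0 + 4 + 27 = 31
N̂ = 25242 / 31 ≈ 814.3 → 814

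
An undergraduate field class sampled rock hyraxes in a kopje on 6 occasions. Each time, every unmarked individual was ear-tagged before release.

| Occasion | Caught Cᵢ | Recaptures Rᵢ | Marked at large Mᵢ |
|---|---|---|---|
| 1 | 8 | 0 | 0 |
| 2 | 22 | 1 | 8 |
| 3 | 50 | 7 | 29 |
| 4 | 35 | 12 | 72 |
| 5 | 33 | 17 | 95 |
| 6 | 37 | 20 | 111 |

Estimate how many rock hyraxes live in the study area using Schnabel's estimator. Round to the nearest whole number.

N ≈ 200

Σ MᵢCᵢ = 0·8 + 8·22 + 29·50 + 72·35 + 95·33 + 111·37 = 0 + 176 + 1450 + 2520 + 3135 + 4107 = 11388
Σ Rᵢ = 0 + 1 + 7 + 12 + 17 + 20 = 57
N̂ = 11388 / 57 ≈ 199.8 → 200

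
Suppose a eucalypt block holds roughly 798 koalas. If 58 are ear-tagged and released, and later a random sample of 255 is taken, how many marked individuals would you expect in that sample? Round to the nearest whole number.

Expected recaptures E[R] = M·C / N.
E[R] = 58 × 255 / 798 = 14790 / 798 ≈ 18.5 → 19

expected recaptures ≈ 19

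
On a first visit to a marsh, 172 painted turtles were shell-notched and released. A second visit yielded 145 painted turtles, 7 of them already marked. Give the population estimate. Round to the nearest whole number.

The marked fraction in the recapture sample should equal the marked fraction in the population: 7/145 = 172/N.
N = (172 × 145) / 7 = 24940 / 7 ≈ 3562.9 → 3563

N ≈ 3563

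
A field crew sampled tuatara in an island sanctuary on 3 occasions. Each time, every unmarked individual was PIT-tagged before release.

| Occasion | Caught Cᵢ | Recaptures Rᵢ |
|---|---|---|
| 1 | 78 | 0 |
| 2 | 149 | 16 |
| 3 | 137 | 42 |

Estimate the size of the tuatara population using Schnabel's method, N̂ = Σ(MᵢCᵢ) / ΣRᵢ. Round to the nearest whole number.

Marked at large before each occasion: Mᵢ = Σⱼ<ᵢ (Cⱼ − Rⱼ) → M1=0, M2=78, M3=211
Σ MᵢCᵢ = 0·78 + 78·149 + 211·137 = 0 + 11622 + 28907 = 40529
Σ Rᵢ = 0 + 16 + 42 = 58
N̂ = 40529 / 58 ≈ 698.8 → 699

N ≈ 699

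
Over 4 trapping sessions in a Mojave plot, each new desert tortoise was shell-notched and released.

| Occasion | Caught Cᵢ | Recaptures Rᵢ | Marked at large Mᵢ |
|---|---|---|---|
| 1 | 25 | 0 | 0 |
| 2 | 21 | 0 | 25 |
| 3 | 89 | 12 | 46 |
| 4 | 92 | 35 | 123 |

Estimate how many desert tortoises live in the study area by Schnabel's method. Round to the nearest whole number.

Σ MᵢCᵢ = 0·25 + 25·21 + 46·89 + 123·92 = 0 + 525 + 4094 + 11316 = 15935
Σ Rᵢ = 0 + 0 + 12 + 35 = 47
N̂ = 15935 / 47 ≈ 339.0 → 339

N ≈ 339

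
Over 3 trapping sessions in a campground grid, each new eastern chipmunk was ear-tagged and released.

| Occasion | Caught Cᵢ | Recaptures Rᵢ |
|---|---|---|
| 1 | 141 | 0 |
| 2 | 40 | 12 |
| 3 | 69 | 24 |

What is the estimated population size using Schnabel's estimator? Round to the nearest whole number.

Marked at large before each occasion: Mᵢ = Σⱼ<ᵢ (Cⱼ − Rⱼ) → M1=0, M2=141, M3=169
Σ MᵢCᵢ = 0·141 + 141·40 + 169·69 = 0 + 5640 + 11661 = 17301
Σ Rᵢ = 0 + 12 + 24 = 36
N̂ = 17301 / 36 ≈ 480.6 → 481

N ≈ 481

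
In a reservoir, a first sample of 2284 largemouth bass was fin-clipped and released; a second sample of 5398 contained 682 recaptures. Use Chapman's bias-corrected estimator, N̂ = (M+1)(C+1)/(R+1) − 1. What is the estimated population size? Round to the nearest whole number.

N̂ = (2284+1)(5398+1)/(682+1) − 1 = 2285·5399/683 − 1
= 12336715/683 − 1 ≈ 18062.5 − 1 ≈ 18061.5 → 18062

N ≈ 18,062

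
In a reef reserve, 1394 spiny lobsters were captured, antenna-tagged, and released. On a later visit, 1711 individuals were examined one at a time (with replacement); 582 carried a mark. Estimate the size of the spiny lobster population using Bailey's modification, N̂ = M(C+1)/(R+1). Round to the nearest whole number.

N̂ = 1394·(1711+1)/(582+1) = 1394·1712/583 = 2386528/583 ≈ 4093.5 → 4094

N ≈ 4094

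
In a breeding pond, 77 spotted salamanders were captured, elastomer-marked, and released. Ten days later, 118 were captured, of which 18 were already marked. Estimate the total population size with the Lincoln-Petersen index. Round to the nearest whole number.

If marked individuals mix randomly, R/C ≈ M/N, giving N ≈ M·C/R.
N = (77 × 118) / 18 = 9086 / 18 ≈ 504.8 → 505

N ≈ 505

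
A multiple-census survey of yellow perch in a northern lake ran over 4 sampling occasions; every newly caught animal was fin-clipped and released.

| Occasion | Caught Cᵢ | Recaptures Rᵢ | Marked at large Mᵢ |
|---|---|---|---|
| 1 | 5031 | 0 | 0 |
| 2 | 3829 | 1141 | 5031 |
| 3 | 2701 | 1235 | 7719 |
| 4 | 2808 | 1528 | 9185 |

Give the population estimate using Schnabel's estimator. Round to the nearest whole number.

N ≈ 16,881

Σ MᵢCᵢ = 0·5031 + 5031·3829 + 7719·2701 + 9185·2808 = 0 + 19263699 + 20849019 + 25791480 = 65904198
Σ Rᵢ = 0 + 1141 + 1235 + 1528 = 3904
N̂ = 65904198 / 3904 ≈ 16881.2 → 16881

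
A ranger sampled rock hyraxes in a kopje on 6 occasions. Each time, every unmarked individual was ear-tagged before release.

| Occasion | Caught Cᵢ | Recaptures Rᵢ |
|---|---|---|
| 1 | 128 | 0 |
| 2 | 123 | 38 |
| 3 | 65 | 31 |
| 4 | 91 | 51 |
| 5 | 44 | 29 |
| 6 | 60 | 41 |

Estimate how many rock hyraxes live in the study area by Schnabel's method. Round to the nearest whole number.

Marked at large before each occasion: Mᵢ = Σⱼ<ᵢ (Cⱼ − Rⱼ) → M1=0, M2=128, M3=213, M4=247, M5=287, M6=302
Σ MᵢCᵢ = 0·128 + 128·123 + 213·65 + 247·91 + 287·44 + 302·60 = 0 + 15744 + 13845 + 22477 + 12628 + 18120 = 82814
Σ Rᵢ = 0 + 38 + 31 + 51 + 29 + 41 = 190
N̂ = 82814 / 190 ≈ 435.9 → 436

N ≈ 436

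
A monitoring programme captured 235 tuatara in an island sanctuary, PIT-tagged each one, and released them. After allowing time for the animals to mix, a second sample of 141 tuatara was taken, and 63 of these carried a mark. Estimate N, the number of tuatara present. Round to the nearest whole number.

N = (235 × 141) / 63 = 33135 / 63 ≈ 526.0 → 526

N ≈ 526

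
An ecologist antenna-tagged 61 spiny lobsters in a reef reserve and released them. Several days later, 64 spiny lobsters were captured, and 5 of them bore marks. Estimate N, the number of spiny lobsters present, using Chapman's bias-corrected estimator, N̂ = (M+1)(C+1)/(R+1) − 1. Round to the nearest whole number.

N̂ = (61+1)(64+1)/(5+1) − 1 = 62·65/6 − 1
= 4030/6 − 1 ≈ 671.7 − 1 ≈ 670.7 → 671

N ≈ 671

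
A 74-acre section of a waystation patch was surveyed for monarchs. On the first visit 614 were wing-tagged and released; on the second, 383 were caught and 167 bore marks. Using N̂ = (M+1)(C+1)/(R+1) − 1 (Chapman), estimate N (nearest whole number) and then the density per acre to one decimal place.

density ≈ 19.0 monarchs per acre

N̂ = 615·384/168 − 1 = 236160/168 − 1 ≈ 1404.7 → 1405
Density = N̂ / area = 1405 / 74 ≈ 18.99 → 19.0 per acre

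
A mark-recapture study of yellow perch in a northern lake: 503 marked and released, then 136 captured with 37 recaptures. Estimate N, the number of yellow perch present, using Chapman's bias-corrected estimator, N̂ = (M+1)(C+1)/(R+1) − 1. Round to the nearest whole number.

N̂ = (503+1)(136+1)/(37+1) − 1 = 504·137/38 − 1
= 69048/38 − 1 ≈ 1817.1 − 1 ≈ 1816.1 → 1816

N ≈ 1816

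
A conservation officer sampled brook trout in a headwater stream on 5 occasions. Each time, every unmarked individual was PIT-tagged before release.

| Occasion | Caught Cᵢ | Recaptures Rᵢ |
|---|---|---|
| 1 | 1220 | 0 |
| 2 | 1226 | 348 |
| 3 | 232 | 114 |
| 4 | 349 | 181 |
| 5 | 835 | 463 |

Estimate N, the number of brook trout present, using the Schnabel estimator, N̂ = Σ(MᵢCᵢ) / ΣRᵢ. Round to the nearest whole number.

Marked at large before each occasion: Mᵢ = Σⱼ<ᵢ (Cⱼ − Rⱼ) → M1=0, M2=1220, M3=2098, M4=2216, M5=2384
Σ MᵢCᵢ = 0·1220 + 1220·1226 + 2098·232 + 2216·349 + 2384·835 = 0 + 1495720 + 486736 + 773384 + 1990640 = 4746480
Σ Rᵢ = 0 + 348 + 114 + 181 + 463 = 1106
N̂ = 4746480 / 1106 ≈ 4291.6 → 4292

N ≈ 4292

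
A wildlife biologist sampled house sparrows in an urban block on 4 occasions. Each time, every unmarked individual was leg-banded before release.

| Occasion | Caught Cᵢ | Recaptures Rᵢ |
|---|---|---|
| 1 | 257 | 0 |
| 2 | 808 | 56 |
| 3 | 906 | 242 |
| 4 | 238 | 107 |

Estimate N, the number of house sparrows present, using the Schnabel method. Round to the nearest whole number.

Marked at large before each occasion: Mᵢ = Σⱼ<ᵢ (Cⱼ − Rⱼ) → M1=0, M2=257, M3=1009, M4=1673
Σ MᵢCᵢ = 0·257 + 257·808 + 1009·906 + 1673·238 = 0 + 207656 + 914154 + 398174 = 1519984
Σ Rᵢ = 0 + 56 + 242 + 107 = 405
N̂ = 1519984 / 405 ≈ 3753.0 → 3753

N ≈ 3753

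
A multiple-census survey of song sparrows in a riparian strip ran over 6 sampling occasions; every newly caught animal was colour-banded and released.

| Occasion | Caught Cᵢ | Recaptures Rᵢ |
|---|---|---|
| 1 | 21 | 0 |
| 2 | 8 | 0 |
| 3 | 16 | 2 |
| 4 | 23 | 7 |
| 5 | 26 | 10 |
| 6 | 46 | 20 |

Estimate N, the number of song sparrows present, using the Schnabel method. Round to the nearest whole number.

N ≈ 169

Marked at large before each occasion: Mᵢ = Σⱼ<ᵢ (Cⱼ − Rⱼ) → M1=0, M2=21, M3=29, M4=43, M5=59, M6=75
Σ MᵢCᵢ = 0·21 + 21·8 + 29·16 + 43·23 + 59·26 + 75·46 = 0 + 168 + 464 + 989 + 1534 + 3450 = 6605
Σ Rᵢ = 0 + 0 + 2 + 7 + 10 + 20 = 39
N̂ = 6605 / 39 ≈ 169.4 → 169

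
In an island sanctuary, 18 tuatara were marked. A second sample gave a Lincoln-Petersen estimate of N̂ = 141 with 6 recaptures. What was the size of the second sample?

C = 47

From N = M·C/R: C = N·R / M = 141·6 / 18 = 846 / 18 = 47.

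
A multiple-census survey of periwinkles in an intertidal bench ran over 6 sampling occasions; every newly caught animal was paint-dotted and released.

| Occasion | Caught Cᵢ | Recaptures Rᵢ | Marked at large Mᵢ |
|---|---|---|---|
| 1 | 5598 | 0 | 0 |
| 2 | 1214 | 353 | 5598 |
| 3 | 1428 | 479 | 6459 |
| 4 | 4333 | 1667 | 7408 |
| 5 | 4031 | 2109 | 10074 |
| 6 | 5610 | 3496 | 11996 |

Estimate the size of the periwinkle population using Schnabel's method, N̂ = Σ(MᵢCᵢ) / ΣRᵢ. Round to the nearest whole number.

Σ MᵢCᵢ = 0·5598 + 5598·1214 + 6459·1428 + 7408·4333 + 10074·4031 + 11996·5610 = 0 + 6795972 + 9223452 + 32098864 + 40608294 + 67297560 = 156024142
Σ Rᵢ = 0 + 353 + 479 + 1667 + 2109 + 3496 = 8104
N̂ = 156024142 / 8104 ≈ 19252.7 → 19253

N ≈ 19,253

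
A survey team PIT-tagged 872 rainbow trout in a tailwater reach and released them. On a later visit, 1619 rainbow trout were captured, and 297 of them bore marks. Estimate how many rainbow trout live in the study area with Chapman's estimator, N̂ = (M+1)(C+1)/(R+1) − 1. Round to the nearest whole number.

N ≈ 4745

N̂ = (872+1)(1619+1)/(297+1) − 1 = 873·1620/298 − 1
= 1414260/298 − 1 ≈ 4745.8 − 1 ≈ 4744.8 → 4745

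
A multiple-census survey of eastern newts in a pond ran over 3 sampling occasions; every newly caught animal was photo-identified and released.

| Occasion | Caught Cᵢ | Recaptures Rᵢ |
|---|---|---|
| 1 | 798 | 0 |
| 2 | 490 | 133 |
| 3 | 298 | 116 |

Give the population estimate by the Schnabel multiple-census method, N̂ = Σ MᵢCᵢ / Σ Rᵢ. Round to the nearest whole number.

Marked at large before each occasion: Mᵢ = Σⱼ<ᵢ (Cⱼ − Rⱼ) → M1=0, M2=798, M3=1155
Σ MᵢCᵢ = 0·798 + 798·490 + 1155·298 = 0 + 391020 + 344190 = 735210
Σ Rᵢ = 0 + 133 + 116 = 249
N̂ = 735210 / 249 ≈ 2952.7 → 2953

N ≈ 2953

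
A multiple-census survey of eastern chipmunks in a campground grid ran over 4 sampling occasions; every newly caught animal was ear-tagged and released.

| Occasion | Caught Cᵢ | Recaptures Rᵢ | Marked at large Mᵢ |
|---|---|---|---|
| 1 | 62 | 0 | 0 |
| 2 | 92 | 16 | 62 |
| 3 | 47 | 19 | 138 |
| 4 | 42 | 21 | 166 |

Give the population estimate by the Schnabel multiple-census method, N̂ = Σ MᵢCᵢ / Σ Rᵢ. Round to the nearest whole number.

Σ MᵢCᵢ = 0·62 + 62·92 + 138·47 + 166·42 = 0 + 5704 + 6486 + 6972 = 19162
Σ Rᵢ = 0 + 16 + 19 + 21 = 56
N̂ = 19162 / 56 ≈ 342.2 → 342

N ≈ 342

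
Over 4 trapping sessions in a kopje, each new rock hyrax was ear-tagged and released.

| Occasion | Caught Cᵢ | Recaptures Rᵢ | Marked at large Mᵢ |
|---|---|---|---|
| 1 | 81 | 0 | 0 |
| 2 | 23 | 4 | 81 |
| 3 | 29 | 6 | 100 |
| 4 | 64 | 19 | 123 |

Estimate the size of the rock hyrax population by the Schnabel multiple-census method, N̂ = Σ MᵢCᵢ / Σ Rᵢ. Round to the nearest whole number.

Σ MᵢCᵢ = 0·81 + 81·23 + 100·29 + 123·64 = 0 + 1863 + 2900 + 7872 = 12635
Σ Rᵢ = 0 + 4 + 6 + 19 = 29
N̂ = 12635 / 29 ≈ 435.7 → 436

N ≈ 436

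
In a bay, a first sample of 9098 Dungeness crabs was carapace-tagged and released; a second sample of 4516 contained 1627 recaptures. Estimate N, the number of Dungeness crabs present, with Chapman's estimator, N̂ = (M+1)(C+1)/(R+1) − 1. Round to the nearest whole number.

N ≈ 25,245

N̂ = (9098+1)(4516+1)/(1627+1) − 1 = 9099·4517/1628 − 1
= 41100183/1628 − 1 ≈ 25245.8 − 1 ≈ 25244.8 → 25245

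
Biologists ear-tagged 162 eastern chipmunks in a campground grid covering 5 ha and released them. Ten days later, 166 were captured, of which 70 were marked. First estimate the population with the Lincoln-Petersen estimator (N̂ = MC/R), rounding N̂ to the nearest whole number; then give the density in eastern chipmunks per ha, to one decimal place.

density ≈ 76.8 eastern chipmunks per ha

N̂ = 162·166/70 = 26892/70 ≈ 384.2 → 384
Density = N̂ / area = 384 / 5 ≈ 76.80 → 76.8 per ha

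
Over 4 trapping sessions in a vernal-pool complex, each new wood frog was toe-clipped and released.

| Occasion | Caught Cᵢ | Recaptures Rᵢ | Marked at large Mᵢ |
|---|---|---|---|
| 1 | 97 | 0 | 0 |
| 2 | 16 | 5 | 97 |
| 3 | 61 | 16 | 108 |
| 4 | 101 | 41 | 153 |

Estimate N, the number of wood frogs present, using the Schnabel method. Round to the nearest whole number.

N ≈ 381

Σ MᵢCᵢ = 0·97 + 97·16 + 108·61 + 153·101 = 0 + 1552 + 6588 + 15453 = 23593
Σ Rᵢ = 0 + 5 + 16 + 41 = 62
N̂ = 23593 / 62 ≈ 380.5 → 381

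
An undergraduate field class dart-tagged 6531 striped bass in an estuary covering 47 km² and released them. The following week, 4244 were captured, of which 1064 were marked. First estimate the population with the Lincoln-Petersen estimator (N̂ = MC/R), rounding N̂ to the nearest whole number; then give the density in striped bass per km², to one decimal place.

N̂ = 6531·4244/1064 = 27717564/1064 ≈ 26050.3 → 26050
Density = N̂ / area = 26050 / 47 ≈ 554.26 → 554.3 per km²

density ≈ 554.3 striped bass per km²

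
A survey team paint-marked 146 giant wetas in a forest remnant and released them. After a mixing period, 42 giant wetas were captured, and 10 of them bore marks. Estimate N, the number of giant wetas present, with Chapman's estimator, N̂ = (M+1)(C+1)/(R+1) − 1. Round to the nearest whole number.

N ≈ 574

N̂ = (146+1)(42+1)/(10+1) − 1 = 147·43/11 − 1
= 6321/11 − 1 ≈ 574.6 − 1 ≈ 573.6 → 574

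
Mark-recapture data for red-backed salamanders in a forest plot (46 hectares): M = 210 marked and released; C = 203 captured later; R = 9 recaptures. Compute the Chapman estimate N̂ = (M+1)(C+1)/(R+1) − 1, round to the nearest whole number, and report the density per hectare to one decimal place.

density ≈ 93.5 red-backed salamanders per hectare

N̂ = 211·204/10 − 1 = 43044/10 − 1 ≈ 4303.4 → 4303
Density = N̂ / area = 4303 / 46 ≈ 93.54 → 93.5 per hectare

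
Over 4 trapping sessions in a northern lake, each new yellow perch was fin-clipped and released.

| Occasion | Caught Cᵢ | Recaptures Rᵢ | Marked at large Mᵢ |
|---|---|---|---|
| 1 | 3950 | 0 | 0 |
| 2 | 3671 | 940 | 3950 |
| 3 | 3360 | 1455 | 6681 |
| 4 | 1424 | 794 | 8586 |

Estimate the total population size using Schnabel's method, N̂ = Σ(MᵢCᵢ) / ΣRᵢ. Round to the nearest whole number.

N ≈ 15,420

Σ MᵢCᵢ = 0·3950 + 3950·3671 + 6681·3360 + 8586·1424 = 0 + 14500450 + 22448160 + 12226464 = 49175074
Σ Rᵢ = 0 + 940 + 1455 + 794 = 3189
N̂ = 49175074 / 3189 ≈ 15420.2 → 15420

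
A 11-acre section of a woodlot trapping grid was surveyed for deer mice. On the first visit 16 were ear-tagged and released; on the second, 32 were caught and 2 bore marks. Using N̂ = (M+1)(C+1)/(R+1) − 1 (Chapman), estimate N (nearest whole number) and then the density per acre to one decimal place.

N̂ = 17·33/3 − 1 = 561/3 − 1 = 186
Density = N̂ / area = 186 / 11 ≈ 16.91 → 16.9 per acre

density ≈ 16.9 deer mice per acre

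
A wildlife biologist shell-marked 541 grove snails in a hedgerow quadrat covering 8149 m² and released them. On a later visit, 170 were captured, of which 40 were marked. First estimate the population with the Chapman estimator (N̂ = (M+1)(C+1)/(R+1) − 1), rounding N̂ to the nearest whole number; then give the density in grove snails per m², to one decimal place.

N̂ = 542·171/41 − 1 = 92682/41 − 1 ≈ 2259.5 → 2260
Density = N̂ / area = 2260 / 8149 ≈ 0.28 → 0.3 per m²

density ≈ 0.3 grove snails per m²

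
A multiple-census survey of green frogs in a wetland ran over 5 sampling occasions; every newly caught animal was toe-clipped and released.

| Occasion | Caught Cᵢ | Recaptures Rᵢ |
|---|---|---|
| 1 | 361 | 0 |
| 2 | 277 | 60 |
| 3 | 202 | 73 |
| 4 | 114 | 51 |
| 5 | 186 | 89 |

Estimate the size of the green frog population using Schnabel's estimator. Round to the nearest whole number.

Marked at large before each occasion: Mᵢ = Σⱼ<ᵢ (Cⱼ − Rⱼ) → M1=0, M2=361, M3=578, M4=707, M5=770
Σ MᵢCᵢ = 0·361 + 361·277 + 578·202 + 707·114 + 770·186 = 0 + 99997 + 116756 + 80598 + 143220 = 440571
Σ Rᵢ = 0 + 60 + 73 + 51 + 89 = 273
N̂ = 440571 / 273 ≈ 1613.8 → 1614

N ≈ 1614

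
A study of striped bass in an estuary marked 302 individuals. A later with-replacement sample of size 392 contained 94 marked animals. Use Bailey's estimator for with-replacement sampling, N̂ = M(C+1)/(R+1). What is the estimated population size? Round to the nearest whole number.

N ≈ 1249

N̂ = 302·(392+1)/(94+1) = 302·393/95 = 118686/95 ≈ 1249.3 → 1249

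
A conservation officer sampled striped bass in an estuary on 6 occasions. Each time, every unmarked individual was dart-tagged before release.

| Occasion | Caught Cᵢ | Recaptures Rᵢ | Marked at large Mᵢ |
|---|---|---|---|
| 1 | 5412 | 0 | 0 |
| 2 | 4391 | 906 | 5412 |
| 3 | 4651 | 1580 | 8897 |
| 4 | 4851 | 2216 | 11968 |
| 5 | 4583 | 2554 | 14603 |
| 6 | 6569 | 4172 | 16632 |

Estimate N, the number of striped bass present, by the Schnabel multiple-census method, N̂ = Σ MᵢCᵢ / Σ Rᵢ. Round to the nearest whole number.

N ≈ 26,197

Σ MᵢCᵢ = 0·5412 + 5412·4391 + 8897·4651 + 11968·4851 + 14603·4583 + 16632·6569 = 0 + 23764092 + 41379947 + 58056768 + 66925549 + 109255608 = 299381964
Σ Rᵢ = 0 + 906 + 1580 + 2216 + 2554 + 4172 = 11428
N̂ = 299381964 / 11428 ≈ 26197.2 → 26197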